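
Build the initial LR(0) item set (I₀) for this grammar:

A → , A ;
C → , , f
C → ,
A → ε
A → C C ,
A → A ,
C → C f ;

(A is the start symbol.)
{ [A → . , A ;], [A → . A ,], [A → . C C ,], [A → .], [A' → . A], [C → . , , f], [C → . ,], [C → . C f ;] }

First, augment the grammar with A' → A
I₀ = CLOSURE({ [A' → . A] }):
  [A' → . A] has the dot before A: add [A → . , A ;], [A → .], [A → . C C ,], [A → . A ,]
  [A → . C C ,] has the dot before C: add [C → . , , f], [C → . ,], [C → . C f ;]
No further items can be added.

I₀ = { [A → . , A ;], [A → . A ,], [A → . C C ,], [A → .], [A' → . A], [C → . , , f], [C → . ,], [C → . C f ;] }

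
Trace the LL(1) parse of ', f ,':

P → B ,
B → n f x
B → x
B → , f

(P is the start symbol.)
LL(1) parsing maintains a stack (initially the start symbol over $) and the input. At each step: if the stack top is a terminal, match it against the current input token; if it is a non-terminal N, replace it with the RHS of M[N, lookahead] (the unique production whose predict set contains the lookahead).

Stack is shown with the top on the left.

Stack    Input    Action
------------------------
P $      , f , $  output P → B ,
B , $    , f , $  output B → , f
, f , $  , f , $  match ','
f , $    f , $    match 'f'
, $      , $      match ','
$        $        accept

The string is accepted.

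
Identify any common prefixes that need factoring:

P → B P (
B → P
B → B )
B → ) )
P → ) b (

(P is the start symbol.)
Left-factoring is needed when two productions for the same non-terminal
share a common prefix on the right-hand side.

Productions for P:
  P → B P (
  P → ) b (
Productions for B:
  B → P
  B → B )
  B → ) )

No common prefixes found.

Answer: No, left-factoring is not needed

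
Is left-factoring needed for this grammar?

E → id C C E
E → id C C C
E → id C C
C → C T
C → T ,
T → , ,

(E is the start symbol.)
Left-factoring is needed when two productions for the same non-terminal
share a common prefix on the right-hand side.

Productions for E:
  E → id C C E
  E → id C C C
  E → id C C
Productions for C:
  C → C T
  C → T ,

Found common prefix 'id C C' in productions for E

Answer: Yes, E has productions with common prefix 'id C C'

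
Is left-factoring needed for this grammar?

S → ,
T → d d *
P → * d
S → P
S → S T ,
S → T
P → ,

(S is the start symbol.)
No, left-factoring is not needed

Left-factoring is needed when two productions for the same non-terminal
share a common prefix on the right-hand side.

Productions for S:
  S → ,
  S → P
  S → S T ,
  S → T
Productions for P:
  P → * d
  P → ,

No common prefixes found.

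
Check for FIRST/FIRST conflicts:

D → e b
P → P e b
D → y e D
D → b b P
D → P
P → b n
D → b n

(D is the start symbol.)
Yes. D → b b P / D → P on { 'b' }; D → b b P / D → b n on { 'b' }; D → P / D → b n on { 'b' }; P → P e b / P → b n on { 'b' }

A FIRST/FIRST conflict occurs when two productions N → α and N → β for the same non-terminal have FIRST(α) ∩ FIRST(β) ≠ ∅ (with ε ∈ FIRST of a nullable right-hand side, so two nullable alternatives also conflict).

FIRST sets of the non-terminals at (or reachable through a nullable prefix from) the front of some alternative:
  FIRST(P) = { 'b' }

Productions for D:
  D → e b: FIRST = { 'e' }
  D → y e D: FIRST = { 'y' }
  D → b b P: FIRST = { 'b' }
  D → P: FIRST = { 'b' }
  D → b n: FIRST = { 'b' }
Productions for P:
  P → P e b: FIRST = { 'b' }
  P → b n: FIRST = { 'b' }

Conflict for D: D → b b P and D → P
  Overlap: { 'b' }
Conflict for D: D → b b P and D → b n
  Overlap: { 'b' }
Conflict for D: D → P and D → b n
  Overlap: { 'b' }
Conflict for P: P → P e b and P → b n
  Overlap: { 'b' }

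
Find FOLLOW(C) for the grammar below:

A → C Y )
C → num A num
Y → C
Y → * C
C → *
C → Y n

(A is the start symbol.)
To compute FOLLOW(C), find every occurrence of C on a right-hand side N → α C β: add FIRST(β) \ {ε}, and if β is empty or nullable also add FOLLOW(N). Iterate to a fixed point.

In A → C Y ): C is followed by Y ')', add FIRST(Y ')') \ {ε} = { '*', 'num' }
In Y → C: C is at the end, add FOLLOW(Y)
In Y → * C: C is at the end, add FOLLOW(Y)

The FOLLOW sets referred to above (computed the same way, to a fixed point):
  FOLLOW(Y) = { ')', 'n' }

Taking the union: FOLLOW(C) = { ')', '*', 'n', 'num' }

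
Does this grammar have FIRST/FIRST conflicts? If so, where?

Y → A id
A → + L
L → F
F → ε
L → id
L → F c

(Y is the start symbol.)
FIRST sets of the non-terminals at (or reachable through a nullable prefix from) the front of some alternative:
  FIRST(F) = { ε }

Productions for L:
  L → F: FIRST = { ε }
  L → id: FIRST = { 'id' }
  L → F c: FIRST = { 'c' }
Y, A, F have only one production, so no FIRST/FIRST conflict is possible there.

All alternatives of each non-terminal have pairwise disjoint FIRST sets.

Answer: No FIRST/FIRST conflicts.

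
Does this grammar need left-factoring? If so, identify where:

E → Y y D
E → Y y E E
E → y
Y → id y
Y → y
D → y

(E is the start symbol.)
Left-factoring is needed when two productions for the same non-terminal
share a common prefix on the right-hand side.

Productions for E:
  E → Y y D
  E → Y y E E
  E → y
Productions for Y:
  Y → id y
  Y → y

Found common prefix 'Y y' in productions for E

Answer: Yes, E has productions with common prefix 'Y y'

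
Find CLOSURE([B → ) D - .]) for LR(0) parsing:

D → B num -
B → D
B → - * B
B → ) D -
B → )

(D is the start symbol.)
{ [B → ) D - .] }

To compute CLOSURE, for each item [A → α.Bβ] where B is a non-terminal, add [B → .γ] for all productions B → γ; repeat for the newly added items until nothing changes.

Start with: [B → ) D - .]
The dot is at the end, so nothing is added.

CLOSURE = { [B → ) D - .] }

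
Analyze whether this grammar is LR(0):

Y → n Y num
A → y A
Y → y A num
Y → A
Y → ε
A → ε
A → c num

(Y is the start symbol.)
Augment with Y' → Y and build the canonical LR(0) collection (I0 = CLOSURE({[Y' → . Y]}), then GOTO on every symbol after a dot until no new states appear). It has 13 states:
  I0: { [A → . c num], [A → . y A], [A → .], [Y → . A], [Y → . n Y num], [Y → . y A num], [Y → .], [Y' → . Y] }  — shift, 2 reduces
  I1: { [Y → A .] }  — reduce
  I2: { [Y' → Y .] }  — accept
  I3: { [A → c . num] }  — shift
  I4: { [A → . c num], [A → . y A], [A → .], [Y → . A], [Y → . n Y num], [Y → . y A num], [Y → .], [Y → n . Y num] }  — shift, 2 reduces
  I5: { [A → . c num], [A → . y A], [A → .], [A → y . A], [Y → y . A num] }  — shift, reduce
  I6: { [A → y A .], [Y → y A . num] }  — shift, reduce
  I7: { [A → . c num], [A → . y A], [A → .], [A → y . A] }  — shift, reduce
  I8: { [A → y A .] }  — reduce
  I9: { [Y → y A num .] }  — reduce
  I10: { [Y → n Y . num] }  — shift
  I11: { [Y → n Y num .] }  — reduce
  I12: { [A → c num .] }  — reduce

Conflict in state I0:
  Shift-reduce conflict between [A → .] and [A → . c num]
So the grammar is NOT LR(0).

Answer: No. Shift-reduce conflict between [A → .] and [A → . c num]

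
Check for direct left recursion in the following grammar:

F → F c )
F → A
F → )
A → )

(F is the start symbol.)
Yes, F is left-recursive

F → F c ): LEFT RECURSIVE (starts with F)
F → A: starts with A
F → ): starts with ')'
A → ): starts with ')'

The grammar has direct left recursion on: F.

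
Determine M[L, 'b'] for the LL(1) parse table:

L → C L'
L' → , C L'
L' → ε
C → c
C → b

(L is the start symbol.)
To find M[L, 'b'], we find productions for L where 'b' is in the predict set (PREDICT(N → α) = (FIRST(α) \ {ε}) ∪ (FOLLOW(N) if α ⇒* ε)).

Relevant sets:
  FIRST(C) = { 'b', 'c' }

L → C L': PREDICT = { 'b', 'c' }
  'b' is in predict set, so this production goes in M[L, 'b']

M[L, 'b'] = L → C L'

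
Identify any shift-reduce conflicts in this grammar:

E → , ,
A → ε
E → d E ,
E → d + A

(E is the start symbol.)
A shift-reduce conflict occurs when an LR(0) state has both:
  - a complete (reduce) item [A → α .] (dot at the end), and
  - a shift item [B → β . c γ] (dot before a terminal).

Augment with E' → E and build the canonical LR(0) collection (I0 = CLOSURE({[E' → . E]}), then GOTO on every symbol after a dot until no new states appear). It has 9 states:
  I0: { [E → . , ,], [E → . d + A], [E → . d E ,], [E' → . E] }  — shift
  I1: { [E → , . ,] }  — shift
  I2: { [E' → E .] }  — accept
  I3: { [E → . , ,], [E → . d + A], [E → . d E ,], [E → d . + A], [E → d . E ,] }  — shift
  I4: { [A → .], [E → d + . A] }  — reduce
  I5: { [E → d E . ,] }  — shift
  I6: { [E → d E , .] }  — reduce
  I7: { [E → d + A .] }  — reduce
  I8: { [E → , , .] }  — reduce

No state contains both a complete item and a shift item.

Answer: No shift-reduce conflicts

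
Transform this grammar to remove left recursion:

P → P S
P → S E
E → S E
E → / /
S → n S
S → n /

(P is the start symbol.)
P → S E P'
P' → S P'
P' → ε
E → S E
E → / /
S → n S
S → n /

P is directly left-recursive. The standard transformation for
  A → A α₁ | ... | A α_m | β₁ | ... | β_n
is
  A  → β₁ A' | ... | β_n A'
  A' → α₁ A' | ... | α_m A' | ε

P → S E becomes P → S E P'
P → P S becomes P' → S P'
Add P' → ε

Productions for other non-terminals are unchanged:
  E → S E
  E → / /
  S → n S
  S → n /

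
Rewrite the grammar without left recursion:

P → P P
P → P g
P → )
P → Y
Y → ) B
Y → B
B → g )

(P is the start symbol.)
P → ) P'
P → Y P'
P' → P P'
P' → g P'
P' → ε
Y → ) B
Y → B
B → g )

P is directly left-recursive. The standard transformation for
  A → A α₁ | ... | A α_m | β₁ | ... | β_n
is
  A  → β₁ A' | ... | β_n A'
  A' → α₁ A' | ... | α_m A' | ε

P → ) becomes P → ) P'
P → Y becomes P → Y P'
P → P P becomes P' → P P'
P → P g becomes P' → g P'
Add P' → ε

Productions for other non-terminals are unchanged:
  Y → ) B
  Y → B
  B → g )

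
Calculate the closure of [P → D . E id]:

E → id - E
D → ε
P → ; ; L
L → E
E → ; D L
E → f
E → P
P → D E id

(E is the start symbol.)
To compute CLOSURE, for each item [A → α.Bβ] where B is a non-terminal, add [B → .γ] for all productions B → γ; repeat for the newly added items until nothing changes.

Start with: [P → D . E id]
  [P → D . E id] has the dot before E: add [E → . id - E], [E → . ; D L], [E → . f], [E → . P]
  [E → . P] has the dot before P: add [P → . ; ; L], [P → . D E id]
  [P → . D E id] has the dot before D: add [D → .]
No further items can be added.

CLOSURE = { [D → .], [E → . ; D L], [E → . P], [E → . f], [E → . id - E], [P → . ; ; L], [P → . D E id], [P → D . E id] }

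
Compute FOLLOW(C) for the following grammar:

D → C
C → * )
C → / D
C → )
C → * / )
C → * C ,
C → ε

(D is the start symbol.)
In D → C: C is at the end, add FOLLOW(D)
In C → * C ,: C is followed by ',', add FIRST(',') \ {ε} = { ',' }

The FOLLOW sets referred to above (computed the same way, to a fixed point):
  FOLLOW(D) = { $, ',' }

Taking the union: FOLLOW(C) = { $, ',' }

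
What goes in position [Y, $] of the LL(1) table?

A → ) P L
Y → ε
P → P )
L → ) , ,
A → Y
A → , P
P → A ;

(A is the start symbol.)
Y → ε

To find M[Y, $], we find productions for Y where $ is in the predict set (PREDICT(N → α) = (FIRST(α) \ {ε}) ∪ (FOLLOW(N) if α ⇒* ε)).

Relevant sets:
  FOLLOW(Y) = { $, ';' }

Y → ε: PREDICT = { $, ';' }
  $ is in predict set, so this production goes in M[Y, $]

M[Y, $] = Y → ε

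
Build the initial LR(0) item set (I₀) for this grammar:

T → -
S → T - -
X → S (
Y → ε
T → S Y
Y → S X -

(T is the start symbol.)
{ [S → . T - -], [T → . -], [T → . S Y], [T' → . T] }

First, augment the grammar with T' → T
I₀ = CLOSURE({ [T' → . T] }):
  [T' → . T] has the dot before T: add [T → . -], [T → . S Y]
  [T → . S Y] has the dot before S: add [S → . T - -]
No further items can be added.

I₀ = { [S → . T - -], [T → . -], [T → . S Y], [T' → . T] }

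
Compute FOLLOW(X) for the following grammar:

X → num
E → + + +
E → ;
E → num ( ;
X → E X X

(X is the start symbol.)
{ $, '+', ';', 'num' }

X is the start symbol, so $ ∈ FOLLOW(X).
In X → E X X: X is followed by X, add FIRST(X) \ {ε} = { '+', ';', 'num' }
In X → E X X: X is at the end; this adds FOLLOW(X) to itself — nothing new

Taking the union: FOLLOW(X) = { $, '+', ';', 'num' }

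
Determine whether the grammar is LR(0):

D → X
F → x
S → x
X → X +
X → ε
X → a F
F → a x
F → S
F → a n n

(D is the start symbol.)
A grammar is LR(0) if no state in the canonical LR(0) collection has:
  - both a shift item (dot before a terminal) and a complete item (shift-reduce conflict), or
  - two or more complete items (reduce-reduce conflict; the accept item [D' → D .] counts as a complete item here).

Augment with D' → D and build the canonical LR(0) collection (I0 = CLOSURE({[D' → . D]}), then GOTO on every symbol after a dot until no new states appear). It has 12 states:
  I0: { [D → . X], [D' → . D], [X → . X +], [X → . a F], [X → .] }  — shift, reduce
  I1: { [D' → D .] }  — accept
  I2: { [D → X .], [X → X . +] }  — shift, reduce
  I3: { [F → . S], [F → . a n n], [F → . a x], [F → . x], [S → . x], [X → a . F] }  — shift
  I4: { [X → a F .] }  — reduce
  I5: { [F → S .] }  — reduce
  I6: { [F → a . n n], [F → a . x] }  — shift
  I7: { [F → x .], [S → x .] }  — 2 reduces
  I8: { [F → a n . n] }  — shift
  I9: { [F → a x .] }  — reduce
  I10: { [F → a n n .] }  — reduce
  I11: { [X → X + .] }  — reduce

Conflict in state I0:
  Shift-reduce conflict between [X → .] and [X → . a F]
So the grammar is NOT LR(0).

Answer: No. Shift-reduce conflict between [X → .] and [X → . a F]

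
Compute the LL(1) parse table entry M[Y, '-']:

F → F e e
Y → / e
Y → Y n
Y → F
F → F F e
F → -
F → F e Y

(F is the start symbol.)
To find M[Y, '-'], we find productions for Y where '-' is in the predict set (PREDICT(N → α) = (FIRST(α) \ {ε}) ∪ (FOLLOW(N) if α ⇒* ε)).

Relevant sets:
  FIRST(Y) = { '-', '/' }
  FIRST(F) = { '-' }

Y → / e: PREDICT = { '/' }
Y → Y n: PREDICT = { '-', '/' }
  '-' is in predict set, so this production goes in M[Y, '-']
Y → F: PREDICT = { '-' }
  '-' is in predict set, so this production goes in M[Y, '-']

M[Y, '-'] = Y → Y n, Y → F  (a multiply-defined cell — the grammar is not LL(1))

Answer: Y → Y n, Y → F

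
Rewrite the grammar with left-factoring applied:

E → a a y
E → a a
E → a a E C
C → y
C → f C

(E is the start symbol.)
E → a a E'
E' → y
E' → ε
E' → E C
C → y
C → f C

Left-factoring transforms A → αβ₁ | αβ₂ into A → αA' and A' → β₁ | β₂
(α is the longest common prefix among the alternatives). Repeat until
no nonterminal has two alternatives with a common prefix.

Round 1: E has alternatives sharing prefix 'a a'. Introduce E': E → a a E'
  Add: E' → y
  Add: E' → ε
  Add: E' → E C

No remaining common prefixes — done.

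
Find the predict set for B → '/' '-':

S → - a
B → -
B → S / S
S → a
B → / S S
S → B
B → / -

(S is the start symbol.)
PREDICT(B → '/' '-') = (FIRST(RHS) \ {ε}) ∪ (FOLLOW(B) if ε ∈ FIRST(RHS), i.e. RHS ⇒* ε)
FIRST('/' '-') = { '/' }
ε ∉ FIRST('/' '-'), so FOLLOW(B) is not added.
PREDICT(B → '/' '-') = { '/' }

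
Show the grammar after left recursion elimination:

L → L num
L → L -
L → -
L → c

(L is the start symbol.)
L → - L'
L → c L'
L' → num L'
L' → - L'
L' → ε

L is directly left-recursive. The standard transformation for
  A → A α₁ | ... | A α_m | β₁ | ... | β_n
is
  A  → β₁ A' | ... | β_n A'
  A' → α₁ A' | ... | α_m A' | ε

L → - becomes L → - L'
L → c becomes L → c L'
L → L num becomes L' → num L'
L → L - becomes L' → - L'
Add L' → ε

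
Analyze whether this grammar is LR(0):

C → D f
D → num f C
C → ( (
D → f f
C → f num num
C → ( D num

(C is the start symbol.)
Yes, the grammar is LR(0)

A grammar is LR(0) if no state in the canonical LR(0) collection has:
  - both a shift item (dot before a terminal) and a complete item (shift-reduce conflict), or
  - two or more complete items (reduce-reduce conflict; the accept item [C' → C .] counts as a complete item here).

Augment with C' → C and build the canonical LR(0) collection (I0 = CLOSURE({[C' → . C]}), then GOTO on every symbol after a dot until no new states appear). It has 16 states:
  I0: { [C → . ( (], [C → . ( D num], [C → . D f], [C → . f num num], [C' → . C], [D → . f f], [D → . num f C] }  — shift
  I1: { [C → ( . (], [C → ( . D num], [D → . f f], [D → . num f C] }  — shift
  I2: { [C' → C .] }  — accept
  I3: { [C → D . f] }  — shift
  I4: { [C → f . num num], [D → f . f] }  — shift
  I5: { [D → num . f C] }  — shift
  I6: { [C → . ( (], [C → . ( D num], [C → . D f], [C → . f num num], [D → . f f], [D → . num f C], [D → num f . C] }  — shift
  I7: { [D → num f C .] }  — reduce
  I8: { [D → f f .] }  — reduce
  I9: { [C → f num . num] }  — shift
  I10: { [C → f num num .] }  — reduce
  I11: { [C → D f .] }  — reduce
  I12: { [C → ( ( .] }  — reduce
  I13: { [C → ( D . num] }  — shift
  I14: { [D → f . f] }  — shift
  I15: { [C → ( D num .] }  — reduce

Every state is either a pure shift/goto state or contains exactly one complete item and nothing to shift — no conflicts. The grammar is LR(0).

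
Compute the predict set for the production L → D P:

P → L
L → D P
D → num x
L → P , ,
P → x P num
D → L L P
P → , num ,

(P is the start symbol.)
{ ',', 'num', 'x' }

PREDICT(L → D P) = (FIRST(RHS) \ {ε}) ∪ (FOLLOW(L) if ε ∈ FIRST(RHS), i.e. RHS ⇒* ε)
FIRST(D) = { ',', 'num', 'x' }
FIRST(D P) = { ',', 'num', 'x' }
ε ∉ FIRST(D P), so FOLLOW(L) is not added.
PREDICT(L → D P) = { ',', 'num', 'x' }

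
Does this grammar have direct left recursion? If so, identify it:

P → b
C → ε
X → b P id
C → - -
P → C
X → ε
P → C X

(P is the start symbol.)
No direct left recursion

Direct left recursion occurs when N → N α for some non-terminal N (the right-hand side begins with the left-hand side itself).

P → b: starts with b
C → ε: starts with ε
X → b P id: starts with b
C → - -: starts with '-'
P → C: starts with C
X → ε: starts with ε
P → C X: starts with C

No direct left recursion found.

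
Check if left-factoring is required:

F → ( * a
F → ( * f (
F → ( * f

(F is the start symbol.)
Left-factoring is needed when two productions for the same non-terminal
share a common prefix on the right-hand side.

Productions for F:
  F → ( * a
  F → ( * f (
  F → ( * f

Found common prefix '( *' in productions for F

Answer: Yes, F has productions with common prefix '( *'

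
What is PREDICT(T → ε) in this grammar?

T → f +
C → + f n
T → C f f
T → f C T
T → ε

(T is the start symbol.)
{ $ }

PREDICT(T → ε) = (FIRST(RHS) \ {ε}) ∪ (FOLLOW(T) if ε ∈ FIRST(RHS), i.e. RHS ⇒* ε)
The right-hand side is ε (FIRST(ε) = { ε }), so the predict set is FOLLOW(T) = { $ }
PREDICT(T → ε) = { $ }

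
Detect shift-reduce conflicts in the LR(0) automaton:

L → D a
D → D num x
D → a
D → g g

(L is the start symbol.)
No shift-reduce conflicts

A shift-reduce conflict occurs when an LR(0) state has both:
  - a complete (reduce) item [A → α .] (dot at the end), and
  - a shift item [B → β . c γ] (dot before a terminal).

Augment with L' → L and build the canonical LR(0) collection (I0 = CLOSURE({[L' → . L]}), then GOTO on every symbol after a dot until no new states appear). It has 9 states:
  I0: { [D → . D num x], [D → . a], [D → . g g], [L → . D a], [L' → . L] }  — shift
  I1: { [D → D . num x], [L → D . a] }  — shift
  I2: { [L' → L .] }  — accept
  I3: { [D → a .] }  — reduce
  I4: { [D → g . g] }  — shift
  I5: { [D → g g .] }  — reduce
  I6: { [L → D a .] }  — reduce
  I7: { [D → D num . x] }  — shift
  I8: { [D → D num x .] }  — reduce

No state contains both a complete item and a shift item.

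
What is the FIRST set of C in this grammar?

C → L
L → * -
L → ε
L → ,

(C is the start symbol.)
To compute FIRST(C), examine every production with C on the left-hand side, reading each right-hand side left to right until a non-nullable symbol is reached.

FIRST sets of the other non-terminals involved (by the same procedure, iterated to a fixed point):
  FIRST(L) = { '*', ',', ε }

From C → L:
  - L is a non-terminal: add FIRST(L) \ {ε} = { '*', ',' }
    L is nullable and nothing follows, so the whole right-hand side can vanish: ε ∈ FIRST(C)

Collecting: FIRST(C) = { '*', ',', ε }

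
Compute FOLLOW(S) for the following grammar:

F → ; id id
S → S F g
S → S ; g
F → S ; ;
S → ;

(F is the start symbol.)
To compute FOLLOW(S), find every occurrence of S on a right-hand side N → α S β: add FIRST(β) \ {ε}, and if β is empty or nullable also add FOLLOW(N). Iterate to a fixed point.

In S → S F g: S is followed by F g, add FIRST(F g) \ {ε} = { ';' }
In S → S ; g: S is followed by ';' g, add FIRST(';' g) \ {ε} = { ';' }
In F → S ; ;: S is followed by ';' ';', add FIRST(';' ';') \ {ε} = { ';' }

Taking the union: FOLLOW(S) = { ';' }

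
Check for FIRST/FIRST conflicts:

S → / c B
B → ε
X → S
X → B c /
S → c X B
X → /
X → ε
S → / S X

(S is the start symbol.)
FIRST sets of the non-terminals at (or reachable through a nullable prefix from) the front of some alternative:
  FIRST(S) = { '/', 'c' }
  FIRST(B) = { ε }

Productions for S:
  S → / c B: FIRST = { '/' }
  S → c X B: FIRST = { 'c' }
  S → / S X: FIRST = { '/' }
Productions for X:
  X → S: FIRST = { '/', 'c' }
  X → B c /: FIRST = { 'c' }
  X → /: FIRST = { '/' }
  X → ε: FIRST = { ε }
B has only one production, so no FIRST/FIRST conflict is possible there.

Conflict for S: S → / c B and S → / S X
  Overlap: { '/' }
Conflict for X: X → S and X → B c /
  Overlap: { 'c' }
Conflict for X: X → S and X → /
  Overlap: { '/' }

Answer: Yes. S → '/' c B / S → '/' S X on { '/' }; X → S / X → B c '/' on { 'c' }; X → S / X → '/' on { '/' }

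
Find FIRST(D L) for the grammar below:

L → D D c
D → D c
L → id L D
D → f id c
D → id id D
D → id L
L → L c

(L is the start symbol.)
{ 'f', 'id' }

FIRST sets of the non-terminals involved (from the grammar, by fixed-point iteration):
  FIRST(D) = { 'f', 'id' }

To compute FIRST(D L), process the symbols left to right:
Symbol D is a non-terminal. Add FIRST(D) \ {ε} = { 'f', 'id' }
D is not nullable (ε ∉ FIRST(D)), so stop here.
FIRST(D L) = { 'f', 'id' }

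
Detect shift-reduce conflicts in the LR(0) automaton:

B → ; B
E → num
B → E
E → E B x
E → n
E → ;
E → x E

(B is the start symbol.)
Yes — I1: [E → ; .] vs [B → . ; B]; I3: [B → E .] vs [B → . ; B]; I8: [E → x E .] vs [B → . ; B]

A shift-reduce conflict occurs when an LR(0) state has both:
  - a complete (reduce) item [A → α .] (dot at the end), and
  - a shift item [B → β . c γ] (dot before a terminal).

Augment with B' → B and build the canonical LR(0) collection (I0 = CLOSURE({[B' → . B]}), then GOTO on every symbol after a dot until no new states appear). It has 12 states:
  I0: { [B → . ; B], [B → . E], [B' → . B], [E → . ;], [E → . E B x], [E → . n], [E → . num], [E → . x E] }  — shift
  I1: { [B → . ; B], [B → . E], [B → ; . B], [E → . ;], [E → . E B x], [E → . n], [E → . num], [E → . x E], [E → ; .] }  — shift, reduce
  I2: { [B' → B .] }  — accept
  I3: { [B → . ; B], [B → . E], [B → E .], [E → . ;], [E → . E B x], [E → . n], [E → . num], [E → . x E], [E → E . B x] }  — shift, reduce
  I4: { [E → n .] }  — reduce
  I5: { [E → num .] }  — reduce
  I6: { [E → . ;], [E → . E B x], [E → . n], [E → . num], [E → . x E], [E → x . E] }  — shift
  I7: { [E → ; .] }  — reduce
  I8: { [B → . ; B], [B → . E], [E → . ;], [E → . E B x], [E → . n], [E → . num], [E → . x E], [E → E . B x], [E → x E .] }  — shift, reduce
  I9: { [E → E B . x] }  — shift
  I10: { [E → E B x .] }  — reduce
  I11: { [B → ; B .] }  — reduce

I1 contains reduce item [E → ; .] and shift items [B → . ; B], [E → . ;], [E → . n], [E → . num], [E → . x E] — shift-reduce conflict.
I3 contains reduce item [B → E .] and shift items [B → . ; B], [E → . ;], [E → . n], [E → . num], [E → . x E] — shift-reduce conflict.
I8 contains reduce item [E → x E .] and shift items [B → . ; B], [E → . ;], [E → . n], [E → . num], [E → . x E] — shift-reduce conflict.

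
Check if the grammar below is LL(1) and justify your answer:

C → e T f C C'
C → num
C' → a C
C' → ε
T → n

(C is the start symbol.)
No. Predict set conflict for C': { 'a' }

Relevant sets:
  FOLLOW(C') = { $, 'a' }

For C:
  PREDICT(C → e T f C C') = { 'e' }
  PREDICT(C → num) = { 'num' }
For C':
  PREDICT(C' → a C) = { 'a' }
  PREDICT(C' → ε) = { $, 'a' }
T has a single production, so nothing to check there.

Conflict found: Predict set conflict for C': { 'a' }
The grammar is NOT LL(1).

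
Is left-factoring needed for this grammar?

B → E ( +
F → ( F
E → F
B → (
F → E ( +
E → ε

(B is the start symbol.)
No, left-factoring is not needed

Left-factoring is needed when two productions for the same non-terminal
share a common prefix on the right-hand side.

Productions for B:
  B → E ( +
  B → (
Productions for F:
  F → ( F
  F → E ( +
Productions for E:
  E → F
  E → ε

No common prefixes found.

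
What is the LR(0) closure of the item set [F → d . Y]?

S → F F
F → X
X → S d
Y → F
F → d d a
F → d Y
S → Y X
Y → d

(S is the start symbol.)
{ [F → . X], [F → . d Y], [F → . d d a], [F → d . Y], [S → . F F], [S → . Y X], [X → . S d], [Y → . F], [Y → . d] }

Start with: [F → d . Y]
  [F → d . Y] has the dot before Y: add [Y → . F], [Y → . d]
  [Y → . F] has the dot before F: add [F → . X], [F → . d d a], [F → . d Y]
  [F → . X] has the dot before X: add [X → . S d]
  [X → . S d] has the dot before S: add [S → . F F], [S → . Y X]
No further items can be added.

CLOSURE = { [F → . X], [F → . d Y], [F → . d d a], [F → d . Y], [S → . F F], [S → . Y X], [X → . S d], [Y → . F], [Y → . d] }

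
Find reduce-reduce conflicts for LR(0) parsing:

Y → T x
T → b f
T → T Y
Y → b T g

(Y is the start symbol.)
A reduce-reduce conflict occurs when an LR(0) state has two complete items [A → α .] and [B → β .] — both call for a reduction, and with no lookahead the parser cannot choose between them.

Augment with Y' → Y and build the canonical LR(0) collection (I0 = CLOSURE({[Y' → . Y]}), then GOTO on every symbol after a dot until no new states appear). It has 10 states:
  I0: { [T → . T Y], [T → . b f], [Y → . T x], [Y → . b T g], [Y' → . Y] }  — shift
  I1: { [T → . T Y], [T → . b f], [T → T . Y], [Y → . T x], [Y → . b T g], [Y → T . x] }  — shift
  I2: { [Y' → Y .] }  — accept
  I3: { [T → . T Y], [T → . b f], [T → b . f], [Y → b . T g] }  — shift
  I4: { [T → . T Y], [T → . b f], [T → T . Y], [Y → . T x], [Y → . b T g], [Y → b T . g] }  — shift
  I5: { [T → b . f] }  — shift
  I6: { [T → b f .] }  — reduce
  I7: { [T → T Y .] }  — reduce
  I8: { [Y → b T g .] }  — reduce
  I9: { [Y → T x .] }  — reduce

No state contains more than one complete item.

Answer: No reduce-reduce conflicts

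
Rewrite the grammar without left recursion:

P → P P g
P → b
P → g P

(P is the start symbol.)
P is directly left-recursive. The standard transformation for
  A → A α₁ | ... | A α_m | β₁ | ... | β_n
is
  A  → β₁ A' | ... | β_n A'
  A' → α₁ A' | ... | α_m A' | ε

P → b becomes P → b P'
P → g P becomes P → g P P'
P → P P g becomes P' → P g P'
Add P' → ε

Resulting grammar:
P → b P'
P → g P P'
P' → P g P'
P' → ε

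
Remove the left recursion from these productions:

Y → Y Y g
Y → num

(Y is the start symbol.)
Y → num Y'
Y' → Y g Y'
Y' → ε

Y is directly left-recursive. The standard transformation for
  A → A α₁ | ... | A α_m | β₁ | ... | β_n
is
  A  → β₁ A' | ... | β_n A'
  A' → α₁ A' | ... | α_m A' | ε

Y → num becomes Y → num Y'
Y → Y Y g becomes Y' → Y g Y'
Add Y' → ε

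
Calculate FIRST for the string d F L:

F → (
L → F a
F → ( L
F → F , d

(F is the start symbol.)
To compute FIRST(d F L), process the symbols left to right:
Symbol d is a terminal. Add 'd' and stop.
FIRST(d F L) = { 'd' }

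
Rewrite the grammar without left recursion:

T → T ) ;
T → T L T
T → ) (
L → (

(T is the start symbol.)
T is directly left-recursive. The standard transformation for
  A → A α₁ | ... | A α_m | β₁ | ... | β_n
is
  A  → β₁ A' | ... | β_n A'
  A' → α₁ A' | ... | α_m A' | ε

T → ) ( becomes T → ) ( T'
T → T ) ; becomes T' → ) ; T'
T → T L T becomes T' → L T T'
Add T' → ε

Productions for other non-terminals are unchanged:
  L → (

Resulting grammar:
T → ) ( T'
T' → ) ; T'
T' → L T T'
T' → ε
L → (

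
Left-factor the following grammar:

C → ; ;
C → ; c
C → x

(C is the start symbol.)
Left-factoring transforms A → αβ₁ | αβ₂ into A → αA' and A' → β₁ | β₂
(α is the longest common prefix among the alternatives). Repeat until
no nonterminal has two alternatives with a common prefix.

Round 1: C has alternatives sharing prefix ';'. Introduce C': C → ; C'
  Add: C' → ;
  Add: C' → c

No remaining common prefixes — done.

Resulting grammar:
C → ; C'
C' → ;
C' → c
C → x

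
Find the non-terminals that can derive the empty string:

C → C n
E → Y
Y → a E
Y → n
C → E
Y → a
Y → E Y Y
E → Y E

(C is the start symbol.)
There are no ε-productions, so no non-terminal can derive ε.
No non-terminals are nullable.

Answer: None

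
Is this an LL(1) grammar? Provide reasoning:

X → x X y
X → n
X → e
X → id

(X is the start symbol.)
For X:
  PREDICT(X → x X y) = { 'x' }
  PREDICT(X → n) = { 'n' }
  PREDICT(X → e) = { 'e' }
  PREDICT(X → id) = { 'id' }

All predict sets are disjoint. The grammar IS LL(1).

Answer: Yes, the grammar is LL(1).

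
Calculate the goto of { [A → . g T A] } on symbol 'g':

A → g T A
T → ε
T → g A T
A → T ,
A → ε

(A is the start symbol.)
GOTO(I, 'g') = CLOSURE({ [A → αX.β] : [A → α.Xβ] ∈ I, X = 'g' })

Items with dot before 'g', with the dot advanced:
  [A → . g T A] → [A → g . T A]
Closure of the advanced items:
  [A → g . T A] has the dot before T: add [T → .], [T → . g A T]

GOTO = { [A → g . T A], [T → . g A T], [T → .] }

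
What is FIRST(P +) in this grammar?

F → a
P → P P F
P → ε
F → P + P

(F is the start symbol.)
FIRST sets of the non-terminals involved (from the grammar, by fixed-point iteration):
  FIRST(P) = { '+', 'a', ε }

To compute FIRST(P +), process the symbols left to right:
Symbol P is a non-terminal. Add FIRST(P) \ {ε} = { '+', 'a' }
P is nullable (ε ∈ FIRST(P)), continue to the next symbol.
Symbol + is a terminal. Add '+' and stop.
FIRST(P +) = { '+', 'a' }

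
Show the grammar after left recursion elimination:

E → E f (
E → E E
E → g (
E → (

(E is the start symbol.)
E is directly left-recursive. The standard transformation for
  A → A α₁ | ... | A α_m | β₁ | ... | β_n
is
  A  → β₁ A' | ... | β_n A'
  A' → α₁ A' | ... | α_m A' | ε

E → g ( becomes E → g ( E'
E → ( becomes E → ( E'
E → E f ( becomes E' → f ( E'
E → E E becomes E' → E E'
Add E' → ε

Resulting grammar:
E → g ( E'
E → ( E'
E' → f ( E'
E' → E E'
E' → ε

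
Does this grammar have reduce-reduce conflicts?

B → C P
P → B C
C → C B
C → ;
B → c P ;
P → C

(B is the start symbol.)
Augment with B' → B and build the canonical LR(0) collection (I0 = CLOSURE({[B' → . B]}), then GOTO on every symbol after a dot until no new states appear). It has 13 states:
  I0: { [B → . C P], [B → . c P ;], [B' → . B], [C → . ;], [C → . C B] }  — shift
  I1: { [C → ; .] }  — reduce
  I2: { [B' → B .] }  — accept
  I3: { [B → . C P], [B → . c P ;], [B → C . P], [C → . ;], [C → . C B], [C → C . B], [P → . B C], [P → . C] }  — shift
  I4: { [B → . C P], [B → . c P ;], [B → c . P ;], [C → . ;], [C → . C B], [P → . B C], [P → . C] }  — shift
  I5: { [C → . ;], [C → . C B], [P → B . C] }  — shift
  I6: { [B → . C P], [B → . c P ;], [B → C . P], [C → . ;], [C → . C B], [C → C . B], [P → . B C], [P → . C], [P → C .] }  — shift, reduce
  I7: { [B → c P . ;] }  — shift
  I8: { [B → c P ; .] }  — reduce
  I9: { [C → . ;], [C → . C B], [C → C B .], [P → B . C] }  — shift, reduce
  I10: { [B → C P .] }  — reduce
  I11: { [B → . C P], [B → . c P ;], [C → . ;], [C → . C B], [C → C . B], [P → B C .] }  — shift, reduce
  I12: { [C → C B .] }  — reduce

No state contains more than one complete item.

Answer: No reduce-reduce conflicts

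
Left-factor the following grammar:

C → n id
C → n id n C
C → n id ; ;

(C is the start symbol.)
C → n id C'
C' → ε
C' → n C
C' → ; ;

Left-factoring transforms A → αβ₁ | αβ₂ into A → αA' and A' → β₁ | β₂
(α is the longest common prefix among the alternatives). Repeat until
no nonterminal has two alternatives with a common prefix.

Round 1: C has alternatives sharing prefix 'n id'. Introduce C': C → n id C'
  Add: C' → ε
  Add: C' → n C
  Add: C' → ; ;

No remaining common prefixes — done.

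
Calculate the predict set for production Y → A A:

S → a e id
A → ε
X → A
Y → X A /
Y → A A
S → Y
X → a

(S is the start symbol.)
PREDICT(Y → A A) = (FIRST(RHS) \ {ε}) ∪ (FOLLOW(Y) if ε ∈ FIRST(RHS), i.e. RHS ⇒* ε)
FIRST(A) = { ε }
FIRST(A A) = { ε }
ε ∈ FIRST(A A) (the right-hand side is nullable), so add FOLLOW(Y) = { $ }
PREDICT(Y → A A) = { $ }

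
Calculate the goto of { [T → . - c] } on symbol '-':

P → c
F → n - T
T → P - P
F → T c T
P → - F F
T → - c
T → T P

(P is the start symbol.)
GOTO(I, '-') = CLOSURE({ [A → αX.β] : [A → α.Xβ] ∈ I, X = '-' })

Items with dot before '-', with the dot advanced:
  [T → . - c] → [T → - . c]
Closure adds nothing (no advanced item has the dot before a non-terminal).

GOTO = { [T → - . c] }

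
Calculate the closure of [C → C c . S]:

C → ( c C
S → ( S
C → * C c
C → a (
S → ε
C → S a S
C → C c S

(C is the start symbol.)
{ [C → C c . S], [S → . ( S], [S → .] }

Start with: [C → C c . S]
  [C → C c . S] has the dot before S: add [S → . ( S], [S → .]
No further items can be added.

CLOSURE = { [C → C c . S], [S → . ( S], [S → .] }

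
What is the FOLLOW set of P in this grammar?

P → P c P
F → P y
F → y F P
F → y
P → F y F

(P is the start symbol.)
To compute FOLLOW(P), find every occurrence of P on a right-hand side N → α P β: add FIRST(β) \ {ε}, and if β is empty or nullable also add FOLLOW(N). Iterate to a fixed point.

P is the start symbol, so $ ∈ FOLLOW(P).
In P → P c P: P is followed by c P, add FIRST(c P) \ {ε} = { 'c' }
In P → P c P: P is at the end; this adds FOLLOW(P) to itself — nothing new
In F → P y: P is followed by y, add FIRST(y) \ {ε} = { 'y' }
In F → y F P: P is at the end, add FOLLOW(F)

The FOLLOW sets referred to above (computed the same way, to a fixed point):
  FOLLOW(F) = { $, 'c', 'y' }

Taking the union: FOLLOW(P) = { $, 'c', 'y' }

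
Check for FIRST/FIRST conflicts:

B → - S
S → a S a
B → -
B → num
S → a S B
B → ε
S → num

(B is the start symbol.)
Yes. B → '-' S / B → '-' on { '-' }; S → a S a / S → a S B on { 'a' }

A FIRST/FIRST conflict occurs when two productions N → α and N → β for the same non-terminal have FIRST(α) ∩ FIRST(β) ≠ ∅ (with ε ∈ FIRST of a nullable right-hand side, so two nullable alternatives also conflict).

Productions for B:
  B → - S: FIRST = { '-' }
  B → -: FIRST = { '-' }
  B → num: FIRST = { 'num' }
  B → ε: FIRST = { ε }
Productions for S:
  S → a S a: FIRST = { 'a' }
  S → a S B: FIRST = { 'a' }
  S → num: FIRST = { 'num' }

Conflict for B: B → - S and B → -
  Overlap: { '-' }
Conflict for S: S → a S a and S → a S B
  Overlap: { 'a' }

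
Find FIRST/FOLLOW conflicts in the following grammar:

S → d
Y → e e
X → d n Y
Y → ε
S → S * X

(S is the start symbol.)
No FIRST/FOLLOW conflicts.

A FIRST/FOLLOW conflict occurs when a non-terminal N has a nullable alternative N → β (β ⇒* ε) and another alternative N → α with FIRST(α) ∩ FOLLOW(N) ≠ ∅: on such a lookahead the parser cannot decide between expanding α and letting N vanish via β.

Nullable non-terminals: Y.

Y: nullable alternative(s) Y → ε; FOLLOW(Y) = { $, '*' }
  Y → e e: FIRST \ {ε} = { 'e' } — disjoint from FOLLOW(Y)
  Y → ε: FIRST \ {ε} = { } — this is the only nullable alternative, skip

S, X have no nullable alternative, so no FIRST/FOLLOW check is needed there.

No FIRST/FOLLOW conflicts found.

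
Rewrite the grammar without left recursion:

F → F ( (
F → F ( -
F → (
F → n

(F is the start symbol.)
F is directly left-recursive. The standard transformation for
  A → A α₁ | ... | A α_m | β₁ | ... | β_n
is
  A  → β₁ A' | ... | β_n A'
  A' → α₁ A' | ... | α_m A' | ε

F → ( becomes F → ( F'
F → n becomes F → n F'
F → F ( ( becomes F' → ( ( F'
F → F ( - becomes F' → ( - F'
Add F' → ε

Resulting grammar:
F → ( F'
F → n F'
F' → ( ( F'
F' → ( - F'
F' → ε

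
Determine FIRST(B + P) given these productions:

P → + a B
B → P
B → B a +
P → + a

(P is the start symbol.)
{ '+' }

FIRST sets of the non-terminals involved (from the grammar, by fixed-point iteration):
  FIRST(B) = { '+' }

To compute FIRST(B + P), process the symbols left to right:
Symbol B is a non-terminal. Add FIRST(B) \ {ε} = { '+' }
B is not nullable (ε ∉ FIRST(B)), so stop here.
FIRST(B + P) = { '+' }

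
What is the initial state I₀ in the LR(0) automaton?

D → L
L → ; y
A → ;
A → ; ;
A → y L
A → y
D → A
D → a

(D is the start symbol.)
{ [A → . ; ;], [A → . ;], [A → . y L], [A → . y], [D → . A], [D → . L], [D → . a], [D' → . D], [L → . ; y] }

First, augment the grammar with D' → D
I₀ = CLOSURE({ [D' → . D] }):
  [D' → . D] has the dot before D: add [D → . L], [D → . A], [D → . a]
  [D → . L] has the dot before L: add [L → . ; y]
  [D → . A] has the dot before A: add [A → . ;], [A → . ; ;], [A → . y L], [A → . y]
No further items can be added.

I₀ = { [A → . ; ;], [A → . ;], [A → . y L], [A → . y], [D → . A], [D → . L], [D → . a], [D' → . D], [L → . ; y] }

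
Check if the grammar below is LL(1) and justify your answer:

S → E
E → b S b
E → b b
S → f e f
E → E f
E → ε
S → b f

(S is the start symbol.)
No. Predict set conflict for S: { 'f' }

Relevant sets:
  FIRST(E) = { 'b', 'f', ε }
  FOLLOW(S) = { $, 'b' }
  FOLLOW(E) = { $, 'b', 'f' }

For S:
  PREDICT(S → E) = { $, 'b', 'f' }
  PREDICT(S → f e f) = { 'f' }
  PREDICT(S → b f) = { 'b' }
For E:
  PREDICT(E → b S b) = { 'b' }
  PREDICT(E → b b) = { 'b' }
  PREDICT(E → E f) = { 'b', 'f' }
  PREDICT(E → ε) = { $, 'b', 'f' }

Conflict found: Predict set conflict for S: { 'f' }
The grammar is NOT LL(1).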